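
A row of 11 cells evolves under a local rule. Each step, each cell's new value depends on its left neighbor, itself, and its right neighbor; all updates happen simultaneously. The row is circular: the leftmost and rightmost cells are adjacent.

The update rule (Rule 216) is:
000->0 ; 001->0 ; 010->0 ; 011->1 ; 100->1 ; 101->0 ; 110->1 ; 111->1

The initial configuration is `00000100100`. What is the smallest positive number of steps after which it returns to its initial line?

step 1: 00000010010
step 2: 00000001001
step 3: 10000000100
step 4: 01000000010
step 5: 00100000001
step 6: 10010000000
step 7: 01001000000
step 8: 00100100000
step 9: 00010010000
step 10: 00001001000
step 11: 00000100100

11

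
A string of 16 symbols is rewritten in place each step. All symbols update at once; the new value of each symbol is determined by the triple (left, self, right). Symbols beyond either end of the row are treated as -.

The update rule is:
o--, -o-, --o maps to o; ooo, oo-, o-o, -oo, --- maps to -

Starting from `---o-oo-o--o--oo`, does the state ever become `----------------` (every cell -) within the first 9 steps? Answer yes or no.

no

step 1: --oo----oooooo--
step 2: -o--o--o------o-
step 3: ooooooooo----ooo
step 4: ---------o--o---
step 5: --------oooooo--
step 6: -------o------o-
step 7: ------ooo----ooo
step 8: -----o---o--o---
step 9: ----ooo-oooooo--
step 9 is ----ooo-oooooo--, still not uniform -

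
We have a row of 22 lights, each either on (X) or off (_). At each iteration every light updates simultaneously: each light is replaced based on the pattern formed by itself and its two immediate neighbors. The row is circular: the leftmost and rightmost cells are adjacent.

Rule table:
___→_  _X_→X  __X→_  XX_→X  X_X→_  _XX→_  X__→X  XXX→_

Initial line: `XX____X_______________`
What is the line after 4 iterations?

____XX___XX___________

_XX___XX______________
__XX___XX_____________
___XX___XX____________
____XX___XX___________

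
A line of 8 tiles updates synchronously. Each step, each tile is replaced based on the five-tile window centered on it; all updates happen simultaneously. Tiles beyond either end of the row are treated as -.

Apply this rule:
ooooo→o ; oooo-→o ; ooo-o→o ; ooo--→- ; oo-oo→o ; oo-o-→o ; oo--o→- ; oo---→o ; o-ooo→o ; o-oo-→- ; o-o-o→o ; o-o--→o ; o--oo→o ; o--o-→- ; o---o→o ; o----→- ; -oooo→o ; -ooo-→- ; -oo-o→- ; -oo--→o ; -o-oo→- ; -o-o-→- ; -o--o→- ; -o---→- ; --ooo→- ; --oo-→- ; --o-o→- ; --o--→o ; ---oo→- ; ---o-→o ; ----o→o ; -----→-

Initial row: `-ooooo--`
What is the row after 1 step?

--ooo-o-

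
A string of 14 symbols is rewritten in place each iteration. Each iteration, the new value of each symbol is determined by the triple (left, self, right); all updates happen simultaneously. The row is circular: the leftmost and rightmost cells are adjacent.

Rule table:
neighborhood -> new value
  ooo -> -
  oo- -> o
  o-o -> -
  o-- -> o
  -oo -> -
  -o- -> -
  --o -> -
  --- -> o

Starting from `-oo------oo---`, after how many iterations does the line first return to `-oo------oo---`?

iteration 1: --oooooo--oooo
iteration 2: o------oo----o
iteration 3: oooooo--oooo--
iteration 4: -----oo----oo-
iteration 5: oooo--oooo--oo
iteration 6: ---oo----oo---
iteration 7: oo--oooo--oooo
iteration 8: -oo----oo-----
iteration 9: --oooo--oooooo
iteration 10: o----oo------o
iteration 11: oooo--oooooo--
iteration 12: ---oo------oo-
iteration 13: oo--oooooo--oo
iteration 14: -oo------oo---

14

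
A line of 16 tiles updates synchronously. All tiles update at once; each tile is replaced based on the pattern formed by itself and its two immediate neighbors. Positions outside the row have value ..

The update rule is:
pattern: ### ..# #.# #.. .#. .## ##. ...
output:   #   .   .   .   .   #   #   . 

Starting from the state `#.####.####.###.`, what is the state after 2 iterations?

..####.####.###.

..####.####.###.
..####.####.###.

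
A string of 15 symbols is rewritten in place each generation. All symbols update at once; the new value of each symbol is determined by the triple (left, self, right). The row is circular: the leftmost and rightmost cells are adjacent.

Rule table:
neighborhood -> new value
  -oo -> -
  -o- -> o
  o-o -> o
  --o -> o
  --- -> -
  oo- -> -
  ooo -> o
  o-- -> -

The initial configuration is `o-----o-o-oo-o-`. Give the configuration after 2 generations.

----o-ooo--o-oo

generation 1: o----ooooo--ooo
generation 2: ----o-ooo--o-oo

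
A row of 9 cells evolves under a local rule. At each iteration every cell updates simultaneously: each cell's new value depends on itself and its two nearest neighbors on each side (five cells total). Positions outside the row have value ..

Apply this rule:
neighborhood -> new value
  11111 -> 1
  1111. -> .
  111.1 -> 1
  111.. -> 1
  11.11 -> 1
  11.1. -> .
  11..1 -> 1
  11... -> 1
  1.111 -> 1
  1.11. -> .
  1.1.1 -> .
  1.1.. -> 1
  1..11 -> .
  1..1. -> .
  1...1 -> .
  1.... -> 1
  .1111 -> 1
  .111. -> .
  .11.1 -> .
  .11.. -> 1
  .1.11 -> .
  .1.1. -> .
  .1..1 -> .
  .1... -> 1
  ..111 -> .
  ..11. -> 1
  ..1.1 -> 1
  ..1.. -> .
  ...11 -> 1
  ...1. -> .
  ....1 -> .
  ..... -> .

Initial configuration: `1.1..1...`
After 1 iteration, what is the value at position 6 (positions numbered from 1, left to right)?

1.1...11.
position 6 holds .

.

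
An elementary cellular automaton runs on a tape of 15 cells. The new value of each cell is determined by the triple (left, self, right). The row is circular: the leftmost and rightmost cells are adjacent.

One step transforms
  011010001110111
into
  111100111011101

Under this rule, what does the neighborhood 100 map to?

At position 5 the neighborhood is 100; the next row has 0 there.

0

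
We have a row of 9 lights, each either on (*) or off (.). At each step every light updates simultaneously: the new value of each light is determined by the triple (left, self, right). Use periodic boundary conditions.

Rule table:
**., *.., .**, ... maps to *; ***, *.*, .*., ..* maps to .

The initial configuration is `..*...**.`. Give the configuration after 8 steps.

*..*****.

step 1: *..**.***
step 2: **.**.*..
step 3: **.**..*.
step 4: **.***...
step 5: **.*.***.
step 6: **...*.*.
step 7: ****.....
step 8: *..*****.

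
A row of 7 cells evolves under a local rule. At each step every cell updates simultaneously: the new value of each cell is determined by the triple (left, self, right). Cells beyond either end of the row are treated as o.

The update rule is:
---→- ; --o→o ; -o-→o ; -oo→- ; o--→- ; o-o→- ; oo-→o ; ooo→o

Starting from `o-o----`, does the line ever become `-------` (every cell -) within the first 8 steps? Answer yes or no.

o-o---o
o-o--o-
o-o-oo-
o-o--o-  (repeats step 2; period 2)
step 8: o-o--o-
step 8 is o-o--o-, still not uniform -

no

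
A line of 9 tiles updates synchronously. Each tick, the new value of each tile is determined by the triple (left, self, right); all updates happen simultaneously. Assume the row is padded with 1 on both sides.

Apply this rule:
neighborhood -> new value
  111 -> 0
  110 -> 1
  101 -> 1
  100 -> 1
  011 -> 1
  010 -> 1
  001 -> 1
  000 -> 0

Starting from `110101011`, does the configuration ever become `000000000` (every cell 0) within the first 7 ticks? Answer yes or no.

no

tick 1: 011111110
tick 2: 110000011
tick 3: 011000110
tick 4: 111101111
tick 5: 000111000
tick 6: 101101101
tick 7: 111111111
tick 7 is 111111111, still not uniform 0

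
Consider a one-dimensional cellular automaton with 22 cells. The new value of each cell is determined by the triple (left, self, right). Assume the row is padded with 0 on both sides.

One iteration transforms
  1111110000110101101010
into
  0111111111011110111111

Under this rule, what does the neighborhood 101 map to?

At position 12 the neighborhood is 101; the next row has 1 there.

1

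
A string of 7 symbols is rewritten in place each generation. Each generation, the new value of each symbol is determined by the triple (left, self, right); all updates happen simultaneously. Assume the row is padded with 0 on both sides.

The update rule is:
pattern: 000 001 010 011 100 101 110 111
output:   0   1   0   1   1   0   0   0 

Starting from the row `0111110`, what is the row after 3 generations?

1100001
1010010
0001101

0001101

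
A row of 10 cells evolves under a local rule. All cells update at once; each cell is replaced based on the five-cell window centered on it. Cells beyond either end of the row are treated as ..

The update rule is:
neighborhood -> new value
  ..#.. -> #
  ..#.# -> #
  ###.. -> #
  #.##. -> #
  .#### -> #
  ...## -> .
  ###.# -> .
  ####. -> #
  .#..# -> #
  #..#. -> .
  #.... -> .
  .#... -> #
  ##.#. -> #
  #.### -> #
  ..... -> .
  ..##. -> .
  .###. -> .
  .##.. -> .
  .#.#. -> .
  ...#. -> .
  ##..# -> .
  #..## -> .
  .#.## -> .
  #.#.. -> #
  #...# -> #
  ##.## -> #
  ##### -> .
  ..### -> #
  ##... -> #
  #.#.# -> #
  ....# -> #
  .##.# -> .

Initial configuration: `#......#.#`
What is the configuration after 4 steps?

###...##.#

##...#.#.#
..##.#.#.#
#...##.#.#
###...##.#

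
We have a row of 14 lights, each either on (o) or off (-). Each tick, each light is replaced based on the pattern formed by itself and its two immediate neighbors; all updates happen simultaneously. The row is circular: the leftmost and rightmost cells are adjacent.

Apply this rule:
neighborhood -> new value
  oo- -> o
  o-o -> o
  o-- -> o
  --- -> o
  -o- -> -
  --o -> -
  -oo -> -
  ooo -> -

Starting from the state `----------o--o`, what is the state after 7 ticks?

ooooooooo--o--
--------oo--o-
ooooooo--oo--o
------oo--oo--
ooooo--oo--ooo
----oo--oo----
ooo--oo--ooooo

ooo--oo--ooooo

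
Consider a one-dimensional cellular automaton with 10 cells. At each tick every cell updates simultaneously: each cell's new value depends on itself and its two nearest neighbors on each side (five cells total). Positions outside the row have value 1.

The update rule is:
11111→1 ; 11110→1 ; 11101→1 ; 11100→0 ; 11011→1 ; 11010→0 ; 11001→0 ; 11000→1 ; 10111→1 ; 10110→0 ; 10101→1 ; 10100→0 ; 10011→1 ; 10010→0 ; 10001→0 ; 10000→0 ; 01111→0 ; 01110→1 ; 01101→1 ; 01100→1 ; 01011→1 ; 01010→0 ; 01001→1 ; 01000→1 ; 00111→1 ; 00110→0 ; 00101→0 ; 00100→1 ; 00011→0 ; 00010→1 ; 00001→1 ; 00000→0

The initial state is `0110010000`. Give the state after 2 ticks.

1010011010
1001101011

1001101011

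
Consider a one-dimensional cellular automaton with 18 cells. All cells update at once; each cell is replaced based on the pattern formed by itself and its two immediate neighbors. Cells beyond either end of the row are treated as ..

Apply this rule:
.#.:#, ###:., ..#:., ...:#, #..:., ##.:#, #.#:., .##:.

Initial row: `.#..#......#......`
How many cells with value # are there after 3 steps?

10

.#..#.####.#.#####
.#..#....#.#.....#
.#..#.##.#.#.###.#
count of #: 10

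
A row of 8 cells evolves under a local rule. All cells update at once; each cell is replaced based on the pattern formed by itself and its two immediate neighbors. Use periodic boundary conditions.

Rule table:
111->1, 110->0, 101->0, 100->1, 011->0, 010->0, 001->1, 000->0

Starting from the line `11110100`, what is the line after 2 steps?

00010100

01100011
00010100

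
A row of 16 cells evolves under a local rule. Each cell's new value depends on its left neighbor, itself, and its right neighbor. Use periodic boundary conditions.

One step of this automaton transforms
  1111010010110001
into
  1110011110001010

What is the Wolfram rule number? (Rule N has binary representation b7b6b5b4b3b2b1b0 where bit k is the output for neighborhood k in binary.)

position 0: 111 → 1  (bit 7 = 1)
position 3: 110 → 0  (bit 6 = 0)
position 4: 101 → 0  (bit 5 = 0)
position 6: 100 → 1  (bit 4 = 1)
position 10: 011 → 0  (bit 3 = 0)
position 5: 010 → 1  (bit 2 = 1)
position 7: 001 → 1  (bit 1 = 1)
position 13: 000 → 0  (bit 0 = 0)
bits b7..b0 = 10010110 = 150

150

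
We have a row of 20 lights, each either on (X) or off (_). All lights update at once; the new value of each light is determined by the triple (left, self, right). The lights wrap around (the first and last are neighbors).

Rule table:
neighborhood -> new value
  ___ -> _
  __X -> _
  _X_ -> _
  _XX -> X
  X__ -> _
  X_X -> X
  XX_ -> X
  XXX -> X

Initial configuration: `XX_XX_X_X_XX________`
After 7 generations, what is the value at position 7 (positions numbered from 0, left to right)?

generation 1: XXXXXX_X_XXX________
generation 2: XXXXXXX_XXXX________
generation 3: XXXXXXXXXXXX________
generation 4: XXXXXXXXXXXX________  (fixed point — unchanged through generation 7)
position 7 holds X

X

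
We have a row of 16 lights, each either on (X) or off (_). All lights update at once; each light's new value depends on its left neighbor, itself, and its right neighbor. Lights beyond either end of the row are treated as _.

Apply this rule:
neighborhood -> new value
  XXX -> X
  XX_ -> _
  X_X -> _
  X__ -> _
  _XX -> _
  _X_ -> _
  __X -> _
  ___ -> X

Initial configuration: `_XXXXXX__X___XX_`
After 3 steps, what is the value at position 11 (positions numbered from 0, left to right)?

__XXXX_____X____
X__XX__XXX___XXX
________X__X__X_
position 11 holds X

X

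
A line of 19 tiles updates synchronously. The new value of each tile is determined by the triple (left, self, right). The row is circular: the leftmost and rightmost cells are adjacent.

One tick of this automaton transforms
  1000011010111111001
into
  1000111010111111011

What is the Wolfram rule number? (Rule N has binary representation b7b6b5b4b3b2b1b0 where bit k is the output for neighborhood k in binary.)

position 11: 111 → 1  (bit 7 = 1)
position 0: 110 → 1  (bit 6 = 1)
position 7: 101 → 0  (bit 5 = 0)
position 1: 100 → 0  (bit 4 = 0)
position 5: 011 → 1  (bit 3 = 1)
position 8: 010 → 1  (bit 2 = 1)
position 4: 001 → 1  (bit 1 = 1)
position 2: 000 → 0  (bit 0 = 0)
bits b7..b0 = 11001110 = 206

206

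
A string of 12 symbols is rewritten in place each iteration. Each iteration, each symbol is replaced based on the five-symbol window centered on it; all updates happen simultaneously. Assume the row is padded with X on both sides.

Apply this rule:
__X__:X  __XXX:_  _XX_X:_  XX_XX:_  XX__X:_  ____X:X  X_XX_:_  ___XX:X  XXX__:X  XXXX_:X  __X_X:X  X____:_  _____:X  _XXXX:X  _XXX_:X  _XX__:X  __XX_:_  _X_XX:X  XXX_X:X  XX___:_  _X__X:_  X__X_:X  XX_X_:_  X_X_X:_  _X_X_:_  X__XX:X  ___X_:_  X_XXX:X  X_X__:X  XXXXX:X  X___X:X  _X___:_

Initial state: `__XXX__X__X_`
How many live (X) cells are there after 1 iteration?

_X_XX_XX_XXX
count of X: 8

8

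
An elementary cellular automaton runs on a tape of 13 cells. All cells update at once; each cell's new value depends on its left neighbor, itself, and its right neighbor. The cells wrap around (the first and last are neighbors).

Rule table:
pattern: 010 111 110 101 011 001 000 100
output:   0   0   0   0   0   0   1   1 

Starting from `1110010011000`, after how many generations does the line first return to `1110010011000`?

0001001000110
1100100110001
0010010001100
1001001100011
0100100011000
0010011000111
1001000110000
0100110001110
0010001100001
1001100011100
0100011000010
0011000111001
1000110000100
0110001110010
0001100001001
1100011100100
0011000010010
1000111001001
0110000100100
0001110010011
1100001001000
0011100100110
1000010010001
0111001001100
0000100100011
1110010011000

26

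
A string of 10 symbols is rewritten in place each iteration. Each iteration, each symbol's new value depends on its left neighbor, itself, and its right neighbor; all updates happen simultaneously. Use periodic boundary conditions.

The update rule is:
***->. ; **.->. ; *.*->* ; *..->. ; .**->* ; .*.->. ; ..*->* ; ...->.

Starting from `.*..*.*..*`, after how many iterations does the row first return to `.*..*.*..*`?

5

*..*.*..*.
..*.*..*.*
.*.*..*.*.
*.*..*.*..
.*..*.*..*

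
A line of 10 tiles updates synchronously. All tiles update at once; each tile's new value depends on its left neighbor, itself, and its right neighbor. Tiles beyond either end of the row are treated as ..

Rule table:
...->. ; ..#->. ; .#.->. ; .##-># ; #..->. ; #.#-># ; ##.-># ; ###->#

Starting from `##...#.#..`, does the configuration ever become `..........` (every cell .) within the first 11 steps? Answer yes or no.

step 1: ##....#...
step 2: ##........
step 3: ##........  (fixed point — unchanged through step 11)
step 11 is ##........, still not uniform .

no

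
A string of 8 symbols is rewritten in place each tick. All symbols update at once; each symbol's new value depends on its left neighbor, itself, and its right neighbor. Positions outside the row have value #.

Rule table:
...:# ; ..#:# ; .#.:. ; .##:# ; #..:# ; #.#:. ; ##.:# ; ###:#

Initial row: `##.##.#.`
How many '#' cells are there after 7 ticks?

7

##.##...
##.#####
##.#####  (fixed point — unchanged through tick 7)
count of #: 7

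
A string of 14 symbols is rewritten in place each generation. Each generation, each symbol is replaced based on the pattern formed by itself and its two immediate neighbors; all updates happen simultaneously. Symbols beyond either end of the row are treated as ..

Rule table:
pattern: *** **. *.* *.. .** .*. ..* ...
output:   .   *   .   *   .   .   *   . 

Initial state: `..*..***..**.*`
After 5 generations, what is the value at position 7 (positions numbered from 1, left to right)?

*

generation 1: .*.**..***.*..
generation 2: *...***..*..*.
generation 3: .*.*..***.**.*
generation 4: *...**..*..*..
generation 5: .*.*.***.**.*.
position 7 holds *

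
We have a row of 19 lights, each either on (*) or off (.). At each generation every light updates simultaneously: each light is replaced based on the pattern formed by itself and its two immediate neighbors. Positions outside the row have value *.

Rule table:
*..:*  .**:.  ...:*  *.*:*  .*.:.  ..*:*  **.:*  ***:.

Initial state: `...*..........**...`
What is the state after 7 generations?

***.**********.****
..**.........**....
**.**********.*****
.**.........**.....
*.**********.******
**.........**......
.**********.*******

.**********.*******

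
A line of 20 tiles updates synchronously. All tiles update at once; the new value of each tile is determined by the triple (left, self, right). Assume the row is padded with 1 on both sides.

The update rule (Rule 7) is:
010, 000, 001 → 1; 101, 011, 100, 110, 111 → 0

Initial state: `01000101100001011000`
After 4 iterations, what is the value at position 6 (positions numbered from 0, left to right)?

0

01011100001111000011
01000001110000011100
01011110000111100001
01000000111000001110
position 6 holds 0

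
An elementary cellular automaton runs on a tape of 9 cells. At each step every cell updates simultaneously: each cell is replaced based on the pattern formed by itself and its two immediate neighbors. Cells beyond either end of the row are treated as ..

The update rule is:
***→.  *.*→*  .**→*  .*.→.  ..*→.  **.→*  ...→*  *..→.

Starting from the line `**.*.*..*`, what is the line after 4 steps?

.*.*...*.

step 1: ***.*....
step 2: *.**..***
step 3: .***..*.*
step 4: .*.*...*.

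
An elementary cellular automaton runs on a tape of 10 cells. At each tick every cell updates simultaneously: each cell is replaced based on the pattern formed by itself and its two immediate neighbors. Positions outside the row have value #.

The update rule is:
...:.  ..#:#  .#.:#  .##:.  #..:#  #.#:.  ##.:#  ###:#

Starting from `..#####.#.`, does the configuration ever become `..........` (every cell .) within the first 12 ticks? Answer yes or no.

no

##.####.#.
##..###.#.
####.##.#.
####..#.#.
#######.#.
#######.#.  (fixed point — unchanged through tick 12)
tick 12 is #######.#., still not uniform .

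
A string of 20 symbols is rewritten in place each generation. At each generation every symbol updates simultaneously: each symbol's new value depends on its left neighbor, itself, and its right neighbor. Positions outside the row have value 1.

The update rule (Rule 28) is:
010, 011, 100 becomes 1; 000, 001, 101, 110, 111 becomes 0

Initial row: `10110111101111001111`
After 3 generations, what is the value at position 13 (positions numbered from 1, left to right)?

1

00100100001000101000
10110110001100101100
00100101001010101010
position 13 holds 1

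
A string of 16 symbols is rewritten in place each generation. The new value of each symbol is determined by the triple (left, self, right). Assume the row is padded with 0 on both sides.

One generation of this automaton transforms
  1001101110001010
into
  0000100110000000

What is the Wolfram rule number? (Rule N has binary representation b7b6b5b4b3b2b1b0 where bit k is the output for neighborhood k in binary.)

position 7: 111 → 1  (bit 7 = 1)
position 4: 110 → 1  (bit 6 = 1)
position 5: 101 → 0  (bit 5 = 0)
position 1: 100 → 0  (bit 4 = 0)
position 3: 011 → 0  (bit 3 = 0)
position 0: 010 → 0  (bit 2 = 0)
position 2: 001 → 0  (bit 1 = 0)
position 10: 000 → 0  (bit 0 = 0)
bits b7..b0 = 11000000 = 192

192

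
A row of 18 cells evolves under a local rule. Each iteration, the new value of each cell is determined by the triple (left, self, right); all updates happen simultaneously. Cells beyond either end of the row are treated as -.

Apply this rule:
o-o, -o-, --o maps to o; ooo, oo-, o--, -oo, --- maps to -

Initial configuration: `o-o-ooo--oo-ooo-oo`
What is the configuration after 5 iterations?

----o--o---o------

oooo----o--o---o--
-------oo-oo--oo--
------o--o---o----
-----oo-oo--oo----
----o--o---o------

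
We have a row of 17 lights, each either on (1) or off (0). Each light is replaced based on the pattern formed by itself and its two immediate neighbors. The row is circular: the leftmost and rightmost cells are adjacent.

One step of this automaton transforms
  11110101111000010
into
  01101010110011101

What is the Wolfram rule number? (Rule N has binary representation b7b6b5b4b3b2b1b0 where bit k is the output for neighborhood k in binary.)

163

position 1: 111 → 1  (bit 7 = 1)
position 3: 110 → 0  (bit 6 = 0)
position 4: 101 → 1  (bit 5 = 1)
position 11: 100 → 0  (bit 4 = 0)
position 0: 011 → 0  (bit 3 = 0)
position 5: 010 → 0  (bit 2 = 0)
position 14: 001 → 1  (bit 1 = 1)
position 12: 000 → 1  (bit 0 = 1)
bits b7..b0 = 10100011 = 163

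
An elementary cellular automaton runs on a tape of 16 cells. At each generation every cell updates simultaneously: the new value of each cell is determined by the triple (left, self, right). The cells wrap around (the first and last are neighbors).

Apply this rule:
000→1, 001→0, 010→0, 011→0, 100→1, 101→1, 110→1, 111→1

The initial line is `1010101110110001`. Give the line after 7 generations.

1101010111011100
0110101011101110
0011010101110111
1001101010111011
1100110101011101
1110011010101110
0111001101010111

0111001101010111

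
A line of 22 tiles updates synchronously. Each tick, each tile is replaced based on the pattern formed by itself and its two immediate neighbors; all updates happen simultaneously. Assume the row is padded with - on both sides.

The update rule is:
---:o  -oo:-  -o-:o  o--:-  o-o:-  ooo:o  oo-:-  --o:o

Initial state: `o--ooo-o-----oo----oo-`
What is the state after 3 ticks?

o-o-o----o---o---o-o--

o-o-o--o-oooo---ooo---
o-o-o-oo--oo--oo-o--oo
o-o-o----o---o---o-o--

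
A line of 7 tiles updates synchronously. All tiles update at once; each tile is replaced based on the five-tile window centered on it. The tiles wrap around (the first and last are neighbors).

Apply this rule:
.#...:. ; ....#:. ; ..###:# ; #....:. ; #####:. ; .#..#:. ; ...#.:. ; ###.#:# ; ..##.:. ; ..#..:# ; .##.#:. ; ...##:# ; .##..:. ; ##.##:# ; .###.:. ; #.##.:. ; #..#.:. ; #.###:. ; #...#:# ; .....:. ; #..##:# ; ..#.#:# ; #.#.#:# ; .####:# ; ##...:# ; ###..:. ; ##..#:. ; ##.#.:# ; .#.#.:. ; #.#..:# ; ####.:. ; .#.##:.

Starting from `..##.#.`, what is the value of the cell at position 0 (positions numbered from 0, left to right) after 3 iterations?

iteration 1: ##..##.
iteration 2: ...#..#
iteration 3: .#.#..#
position 0 holds .

.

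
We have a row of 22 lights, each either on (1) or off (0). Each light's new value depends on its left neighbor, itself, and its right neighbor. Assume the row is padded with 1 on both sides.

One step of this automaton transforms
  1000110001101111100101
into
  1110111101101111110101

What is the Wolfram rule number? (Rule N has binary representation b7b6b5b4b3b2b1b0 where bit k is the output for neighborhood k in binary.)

221

position 13: 111 → 1  (bit 7 = 1)
position 0: 110 → 1  (bit 6 = 1)
position 11: 101 → 0  (bit 5 = 0)
position 1: 100 → 1  (bit 4 = 1)
position 4: 011 → 1  (bit 3 = 1)
position 19: 010 → 1  (bit 2 = 1)
position 3: 001 → 0  (bit 1 = 0)
position 2: 000 → 1  (bit 0 = 1)
bits b7..b0 = 11011101 = 221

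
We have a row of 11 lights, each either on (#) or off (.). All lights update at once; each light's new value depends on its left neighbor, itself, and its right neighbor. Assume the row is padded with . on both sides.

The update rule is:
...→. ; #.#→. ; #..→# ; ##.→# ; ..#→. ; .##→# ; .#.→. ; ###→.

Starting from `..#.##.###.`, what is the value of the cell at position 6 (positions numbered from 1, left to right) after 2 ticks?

tick 1: ....##.#.##
tick 2: ....##...##
position 6 holds #

#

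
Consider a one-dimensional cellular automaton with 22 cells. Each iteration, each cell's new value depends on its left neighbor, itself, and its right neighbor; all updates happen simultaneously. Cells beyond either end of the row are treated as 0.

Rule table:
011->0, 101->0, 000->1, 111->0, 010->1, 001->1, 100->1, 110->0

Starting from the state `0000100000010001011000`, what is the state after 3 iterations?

iteration 1: 1111111111111111000111
iteration 2: 0000000000000000111000
iteration 3: 1111111111111111000111

1111111111111111000111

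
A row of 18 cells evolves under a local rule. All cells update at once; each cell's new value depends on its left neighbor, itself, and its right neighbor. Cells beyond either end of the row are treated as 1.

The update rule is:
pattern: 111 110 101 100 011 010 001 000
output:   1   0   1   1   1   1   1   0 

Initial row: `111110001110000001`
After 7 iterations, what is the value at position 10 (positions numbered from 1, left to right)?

1

iteration 1: 111101011101000011
iteration 2: 111011111011100111
iteration 3: 110111110111011111
iteration 4: 101111101110111111
iteration 5: 011111011101111111
iteration 6: 111110111011111111
iteration 7: 111101110111111111
position 10 holds 1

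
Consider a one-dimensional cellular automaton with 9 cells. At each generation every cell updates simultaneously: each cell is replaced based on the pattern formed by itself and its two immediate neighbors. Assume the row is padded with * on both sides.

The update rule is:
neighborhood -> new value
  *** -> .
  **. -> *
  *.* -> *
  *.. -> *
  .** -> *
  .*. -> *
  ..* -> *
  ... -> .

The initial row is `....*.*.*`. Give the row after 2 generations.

*..******
****.....

****.....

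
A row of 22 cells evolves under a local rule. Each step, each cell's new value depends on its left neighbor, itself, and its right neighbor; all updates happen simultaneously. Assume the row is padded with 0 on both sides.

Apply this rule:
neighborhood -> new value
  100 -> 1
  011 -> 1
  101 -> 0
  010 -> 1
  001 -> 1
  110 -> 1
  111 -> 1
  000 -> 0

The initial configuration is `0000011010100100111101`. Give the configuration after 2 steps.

0000111010111111111101
0001111010111111111101

0001111010111111111101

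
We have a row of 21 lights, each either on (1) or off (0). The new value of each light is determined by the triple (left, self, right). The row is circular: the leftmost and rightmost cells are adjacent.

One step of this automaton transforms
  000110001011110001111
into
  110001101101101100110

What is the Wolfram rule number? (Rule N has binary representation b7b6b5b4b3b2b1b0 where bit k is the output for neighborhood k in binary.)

position 11: 111 → 1  (bit 7 = 1)
position 4: 110 → 0  (bit 6 = 0)
position 9: 101 → 1  (bit 5 = 1)
position 0: 100 → 1  (bit 4 = 1)
position 3: 011 → 0  (bit 3 = 0)
position 8: 010 → 1  (bit 2 = 1)
position 2: 001 → 0  (bit 1 = 0)
position 1: 000 → 1  (bit 0 = 1)
bits b7..b0 = 10110101 = 181

181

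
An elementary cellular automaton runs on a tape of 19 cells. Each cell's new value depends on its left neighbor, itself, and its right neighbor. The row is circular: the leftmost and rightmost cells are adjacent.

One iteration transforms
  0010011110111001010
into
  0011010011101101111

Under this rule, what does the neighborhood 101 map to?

1

At position 9 the neighborhood is 101; the next row has 1 there.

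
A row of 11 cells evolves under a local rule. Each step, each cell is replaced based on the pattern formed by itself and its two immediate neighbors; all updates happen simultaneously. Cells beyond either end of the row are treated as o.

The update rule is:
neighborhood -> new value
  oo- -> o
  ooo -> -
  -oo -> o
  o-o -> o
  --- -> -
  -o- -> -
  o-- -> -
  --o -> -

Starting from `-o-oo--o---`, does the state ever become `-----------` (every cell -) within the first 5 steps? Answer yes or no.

o-ooo------
ooo-o------
--oo-------
--oo-------  (fixed point — unchanged through step 5)
step 5 is --oo-------, still not uniform -

no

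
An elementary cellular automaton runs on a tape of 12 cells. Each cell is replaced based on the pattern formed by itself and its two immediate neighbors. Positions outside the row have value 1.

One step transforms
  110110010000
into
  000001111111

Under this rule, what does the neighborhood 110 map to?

0

At position 1 the neighborhood is 110; the next row has 0 there.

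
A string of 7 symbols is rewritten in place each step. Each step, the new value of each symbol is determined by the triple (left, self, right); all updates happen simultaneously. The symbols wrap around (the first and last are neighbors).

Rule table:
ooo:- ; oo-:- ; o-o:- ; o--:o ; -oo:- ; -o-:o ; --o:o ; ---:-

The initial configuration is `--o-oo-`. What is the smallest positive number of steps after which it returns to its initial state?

7

-oo---o
---o-oo
o-oo---
o---o-o
-o-oo--
oo---o-
--o-oo-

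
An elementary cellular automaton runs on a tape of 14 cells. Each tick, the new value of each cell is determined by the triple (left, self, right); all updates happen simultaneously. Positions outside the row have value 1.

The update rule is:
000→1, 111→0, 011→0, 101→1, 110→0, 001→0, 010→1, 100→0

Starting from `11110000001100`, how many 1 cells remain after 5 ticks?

4

00000111100000
01110000001110
10000111100001
00110000001100
00000111100000
count of 1: 4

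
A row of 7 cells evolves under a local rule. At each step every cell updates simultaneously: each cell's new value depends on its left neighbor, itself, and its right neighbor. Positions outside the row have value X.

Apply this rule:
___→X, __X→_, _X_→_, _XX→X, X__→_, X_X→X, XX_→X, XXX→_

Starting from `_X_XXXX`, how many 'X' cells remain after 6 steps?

5

step 1: X_XX___
step 2: XXXX_X_
step 3: ___XX_X
step 4: _X_XXXX  (repeats step 0; period 4)
step 6: XXXX_X_
count of X: 5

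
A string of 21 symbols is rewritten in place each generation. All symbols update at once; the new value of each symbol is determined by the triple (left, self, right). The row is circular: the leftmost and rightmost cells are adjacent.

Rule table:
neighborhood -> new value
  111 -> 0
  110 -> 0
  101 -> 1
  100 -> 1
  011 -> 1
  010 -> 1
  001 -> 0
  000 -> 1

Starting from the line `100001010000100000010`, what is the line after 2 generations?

111101111110111111011
000011000001100000110

000011000001100000110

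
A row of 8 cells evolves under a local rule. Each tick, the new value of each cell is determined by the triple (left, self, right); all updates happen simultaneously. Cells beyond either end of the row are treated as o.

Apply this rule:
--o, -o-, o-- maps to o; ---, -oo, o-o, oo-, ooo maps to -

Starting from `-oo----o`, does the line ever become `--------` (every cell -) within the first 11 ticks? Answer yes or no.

yes

tick 1: ---o--o-
tick 2: o-ooooo-
tick 3: --------
all cells are - at tick 3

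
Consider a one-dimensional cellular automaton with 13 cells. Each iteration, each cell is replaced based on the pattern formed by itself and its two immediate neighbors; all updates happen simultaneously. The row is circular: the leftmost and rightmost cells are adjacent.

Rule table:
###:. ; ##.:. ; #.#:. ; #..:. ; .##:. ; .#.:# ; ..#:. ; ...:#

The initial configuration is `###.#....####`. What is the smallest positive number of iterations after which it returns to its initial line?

iteration 1: ....#.##.....
iteration 2: ###.#....####

2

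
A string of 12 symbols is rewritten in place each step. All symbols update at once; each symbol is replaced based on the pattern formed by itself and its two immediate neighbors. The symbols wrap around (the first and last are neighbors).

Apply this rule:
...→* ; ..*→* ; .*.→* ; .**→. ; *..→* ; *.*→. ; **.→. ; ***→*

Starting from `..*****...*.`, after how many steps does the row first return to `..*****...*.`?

**.***.*****
*...*...****
.*******.***
..*****...*.

4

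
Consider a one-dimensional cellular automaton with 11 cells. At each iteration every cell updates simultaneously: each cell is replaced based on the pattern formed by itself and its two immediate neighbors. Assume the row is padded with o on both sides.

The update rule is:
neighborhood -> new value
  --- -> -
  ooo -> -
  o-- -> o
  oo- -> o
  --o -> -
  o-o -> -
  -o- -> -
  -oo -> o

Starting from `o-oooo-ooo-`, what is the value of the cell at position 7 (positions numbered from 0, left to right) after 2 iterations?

o-o--o-o-o-
o--o-------
position 7 holds -

-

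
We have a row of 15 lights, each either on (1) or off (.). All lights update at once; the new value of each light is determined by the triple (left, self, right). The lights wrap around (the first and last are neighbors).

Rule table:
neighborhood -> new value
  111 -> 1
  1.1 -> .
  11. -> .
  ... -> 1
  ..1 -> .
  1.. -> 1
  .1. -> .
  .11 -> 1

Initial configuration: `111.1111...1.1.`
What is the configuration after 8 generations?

generation 1: 11..111.11.....
generation 2: 1.1.11..1.1111.
generation 3: ....1.1...111..
generation 4: 111....11.11.11
generation 5: 11.111.1..1..11
generation 6: 1..11...1..1.11
generation 7: .1.1.11..1...11
generation 8: .....1.1..11.1.

.....1.1..11.1.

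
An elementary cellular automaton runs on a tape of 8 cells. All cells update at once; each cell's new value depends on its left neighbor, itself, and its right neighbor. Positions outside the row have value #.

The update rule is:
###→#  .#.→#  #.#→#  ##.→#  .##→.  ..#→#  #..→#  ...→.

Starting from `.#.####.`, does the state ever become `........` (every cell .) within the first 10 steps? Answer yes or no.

step 1: ###.####
step 2: ####.###
step 3: #####.##
step 4: ######.#
step 5: #######.
step 6: ########
step 7: ########  (fixed point — unchanged through step 10)
step 10 is ########, still not uniform .

no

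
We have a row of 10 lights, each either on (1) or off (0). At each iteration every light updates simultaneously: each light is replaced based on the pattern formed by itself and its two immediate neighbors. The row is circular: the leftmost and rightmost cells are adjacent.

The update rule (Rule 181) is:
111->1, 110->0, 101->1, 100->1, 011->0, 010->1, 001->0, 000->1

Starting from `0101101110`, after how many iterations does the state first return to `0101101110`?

0110010101
1001011111
0101101111
1110010110
0101011001
1111100101
1111010110
0110111001
1001010101
0101111110
0110111101
1001011011
0101100101
1110010111
1101011011
1011100101
0101010110
0111111001
1011110101
0101101110

20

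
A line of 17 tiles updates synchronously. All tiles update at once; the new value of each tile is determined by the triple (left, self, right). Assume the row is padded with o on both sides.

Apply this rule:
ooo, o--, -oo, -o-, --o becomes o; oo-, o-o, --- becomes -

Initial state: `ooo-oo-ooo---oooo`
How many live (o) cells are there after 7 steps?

oo--o--oo-o-ooooo
o-oooooo--o-ooooo
--ooooo-ooo-ooooo
oooooo--oo--ooooo
ooooo-ooo-ooooooo
oooo--oo--ooooooo
ooo-ooo-ooooooooo
count of o: 15

15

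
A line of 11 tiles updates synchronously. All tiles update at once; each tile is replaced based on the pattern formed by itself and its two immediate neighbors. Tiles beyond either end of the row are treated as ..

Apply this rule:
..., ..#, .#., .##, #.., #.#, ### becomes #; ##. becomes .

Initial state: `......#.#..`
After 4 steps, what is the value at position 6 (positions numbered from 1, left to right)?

###########
##########.
#########.#
########.##
position 6 holds #

#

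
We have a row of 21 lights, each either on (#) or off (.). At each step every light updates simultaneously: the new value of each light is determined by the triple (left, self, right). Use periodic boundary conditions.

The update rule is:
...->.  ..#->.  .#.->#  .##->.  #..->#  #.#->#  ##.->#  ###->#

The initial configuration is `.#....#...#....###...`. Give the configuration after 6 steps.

###...##...##..##....

step 1: .##...##..##....###..
step 2: ..##...##..##....###.
step 3: ...##...##..##....###
step 4: #...##...##..##....##
step 5: ##...##...##..##....#
step 6: ###...##...##..##....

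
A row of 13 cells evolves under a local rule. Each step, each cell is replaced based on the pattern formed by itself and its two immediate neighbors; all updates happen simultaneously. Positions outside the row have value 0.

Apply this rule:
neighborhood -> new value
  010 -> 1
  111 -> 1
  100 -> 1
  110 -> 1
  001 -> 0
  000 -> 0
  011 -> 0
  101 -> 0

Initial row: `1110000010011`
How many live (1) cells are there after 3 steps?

0111000011001
0011100001101
0001110000101
count of 1: 5

5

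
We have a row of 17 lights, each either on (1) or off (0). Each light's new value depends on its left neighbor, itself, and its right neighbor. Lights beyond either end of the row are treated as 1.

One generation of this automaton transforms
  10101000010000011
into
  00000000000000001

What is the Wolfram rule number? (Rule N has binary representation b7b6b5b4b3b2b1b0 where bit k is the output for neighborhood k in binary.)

128

position 16: 111 → 1  (bit 7 = 1)
position 0: 110 → 0  (bit 6 = 0)
position 1: 101 → 0  (bit 5 = 0)
position 5: 100 → 0  (bit 4 = 0)
position 15: 011 → 0  (bit 3 = 0)
position 2: 010 → 0  (bit 2 = 0)
position 8: 001 → 0  (bit 1 = 0)
position 6: 000 → 0  (bit 0 = 0)
bits b7..b0 = 10000000 = 128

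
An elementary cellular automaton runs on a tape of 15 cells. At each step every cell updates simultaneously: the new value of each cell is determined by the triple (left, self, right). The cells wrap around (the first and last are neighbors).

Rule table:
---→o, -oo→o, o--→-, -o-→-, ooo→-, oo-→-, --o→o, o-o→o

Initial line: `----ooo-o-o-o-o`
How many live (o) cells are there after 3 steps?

step 1: -oooo--o-o-o-o-
step 2: oo----o-o-o-o--
step 3: o--ooo-o-o-o--o
count of o: 8

8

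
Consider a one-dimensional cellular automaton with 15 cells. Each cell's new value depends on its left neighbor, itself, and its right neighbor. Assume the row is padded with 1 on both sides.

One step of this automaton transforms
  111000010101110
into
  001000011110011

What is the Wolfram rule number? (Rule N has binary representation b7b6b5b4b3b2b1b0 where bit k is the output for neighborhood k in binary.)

100

position 0: 111 → 0  (bit 7 = 0)
position 2: 110 → 1  (bit 6 = 1)
position 8: 101 → 1  (bit 5 = 1)
position 3: 100 → 0  (bit 4 = 0)
position 11: 011 → 0  (bit 3 = 0)
position 7: 010 → 1  (bit 2 = 1)
position 6: 001 → 0  (bit 1 = 0)
position 4: 000 → 0  (bit 0 = 0)
bits b7..b0 = 01100100 = 100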